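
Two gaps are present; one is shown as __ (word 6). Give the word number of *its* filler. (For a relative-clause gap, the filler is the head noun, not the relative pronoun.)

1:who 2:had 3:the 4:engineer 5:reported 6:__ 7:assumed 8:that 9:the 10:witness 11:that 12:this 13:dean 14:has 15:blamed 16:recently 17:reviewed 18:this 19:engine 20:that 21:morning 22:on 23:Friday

The marked gap is the subject of "assumed".
Its filler is the fronted wh-phrase "who", at word 1.
(The other dependency links word 10 to a gap after word 15.)

1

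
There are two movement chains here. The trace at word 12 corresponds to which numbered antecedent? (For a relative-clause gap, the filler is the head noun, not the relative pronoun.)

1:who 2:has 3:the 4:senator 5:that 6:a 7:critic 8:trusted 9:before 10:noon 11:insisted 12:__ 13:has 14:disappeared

The marked gap is the subject of "disappeared".
Its filler is the fronted wh-phrase "who", at word 1.
(The other dependency links word 4 to a gap after word 8.)

1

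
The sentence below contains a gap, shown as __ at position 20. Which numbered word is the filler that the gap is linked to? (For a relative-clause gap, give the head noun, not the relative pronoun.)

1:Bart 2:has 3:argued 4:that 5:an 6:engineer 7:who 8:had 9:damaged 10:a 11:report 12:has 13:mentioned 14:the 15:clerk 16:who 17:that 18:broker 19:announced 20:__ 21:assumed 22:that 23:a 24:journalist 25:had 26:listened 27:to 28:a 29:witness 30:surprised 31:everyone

15

The gap at 20 is the subject of "assumed", inside a relative clause.
The relative pronoun is "who" (word 16); it is bound by the head noun immediately before it.
Its filler is the head noun "clerk", at word 15.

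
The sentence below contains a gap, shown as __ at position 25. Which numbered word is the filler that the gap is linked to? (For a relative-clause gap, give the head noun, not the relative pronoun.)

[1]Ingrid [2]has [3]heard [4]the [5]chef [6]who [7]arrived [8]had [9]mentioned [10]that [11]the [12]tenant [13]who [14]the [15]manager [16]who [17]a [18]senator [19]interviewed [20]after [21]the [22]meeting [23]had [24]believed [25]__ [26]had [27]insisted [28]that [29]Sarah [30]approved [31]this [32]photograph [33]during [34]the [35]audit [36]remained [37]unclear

12

The gap at 25 is the subject of "insisted", inside a relative clause.
The relative pronoun is "who" (word 13); it is bound by the head noun immediately before it.
Its filler is the head noun "tenant", at word 12.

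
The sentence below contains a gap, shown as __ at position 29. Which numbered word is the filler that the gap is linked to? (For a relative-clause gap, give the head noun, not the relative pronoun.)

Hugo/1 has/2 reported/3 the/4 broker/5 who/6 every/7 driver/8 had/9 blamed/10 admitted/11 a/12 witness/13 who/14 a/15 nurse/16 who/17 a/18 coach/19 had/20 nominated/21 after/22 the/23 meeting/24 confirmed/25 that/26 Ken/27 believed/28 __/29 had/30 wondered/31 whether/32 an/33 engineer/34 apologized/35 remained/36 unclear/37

13

The gap at 29 is the subject of "wondered", inside a relative clause.
The relative pronoun is "who" (word 14); it is bound by the head noun immediately before it.
Its filler is the head noun "witness", at word 13.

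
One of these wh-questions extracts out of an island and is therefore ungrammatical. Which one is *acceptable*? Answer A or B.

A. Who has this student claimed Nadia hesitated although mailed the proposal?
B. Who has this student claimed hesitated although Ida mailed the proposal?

B

In A, the wh-phrase is extracted from inside an adjunct island (introduced by "although"), which blocks movement.
In B, the extraction path crosses only that-complement boundaries, which are transparent.
So B is grammatical.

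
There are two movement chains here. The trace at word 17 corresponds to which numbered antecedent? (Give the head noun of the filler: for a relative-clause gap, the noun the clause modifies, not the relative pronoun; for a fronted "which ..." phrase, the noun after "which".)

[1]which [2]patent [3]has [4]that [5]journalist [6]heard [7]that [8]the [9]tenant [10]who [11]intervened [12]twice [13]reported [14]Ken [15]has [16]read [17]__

The marked gap is the direct object of "read".
Its filler is the fronted wh-phrase "which patent", at word 2.
(The other dependency links word 9 to a gap after word 10.)

2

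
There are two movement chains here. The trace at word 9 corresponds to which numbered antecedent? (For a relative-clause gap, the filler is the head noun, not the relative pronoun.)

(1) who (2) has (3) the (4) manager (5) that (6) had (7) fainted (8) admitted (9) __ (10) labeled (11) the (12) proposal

The marked gap is the subject of "labeled".
Its filler is the fronted wh-phrase "who", at word 1.
(The other dependency links word 4 to a gap after word 5.)

1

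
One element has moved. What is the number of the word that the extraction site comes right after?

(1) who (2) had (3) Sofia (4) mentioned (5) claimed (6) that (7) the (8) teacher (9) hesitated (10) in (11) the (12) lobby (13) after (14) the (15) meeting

The displaced element is "who" (word 1).
It is linked across 1 clause boundary (Ø).
It functions as the subject of "claimed", so the gap sits immediately after word 4 ("mentioned").
Base order: Sofia had mentioned that who claimed that the teacher hesitated in the lobby after the meeting.

4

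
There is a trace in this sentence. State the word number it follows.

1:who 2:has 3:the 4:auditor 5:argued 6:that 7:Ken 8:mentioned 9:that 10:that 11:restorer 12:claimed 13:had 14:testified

The displaced element is "who" (word 1).
It is linked across 3 clause boundaries (that → that → Ø).
It functions as the subject of "testified", so the gap sits immediately after word 12 ("claimed").
Base order: The auditor has argued that Ken mentioned that that restorer claimed that who had testified.

12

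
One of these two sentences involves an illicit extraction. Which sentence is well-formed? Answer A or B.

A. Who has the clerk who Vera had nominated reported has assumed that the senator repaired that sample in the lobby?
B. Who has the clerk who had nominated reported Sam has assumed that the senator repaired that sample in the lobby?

In B, the wh-phrase is extracted from inside a complex-NP island (relative clause) (introduced by "who"), which blocks movement.
In A, the extraction path crosses only that-complement boundaries, which are transparent.
So A is grammatical.

A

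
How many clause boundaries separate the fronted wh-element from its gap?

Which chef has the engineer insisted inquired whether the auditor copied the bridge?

"which chef" is extracted from the subject of "inquired".
Boundaries crossed, outermost first: [Ø] — 1 in total.

1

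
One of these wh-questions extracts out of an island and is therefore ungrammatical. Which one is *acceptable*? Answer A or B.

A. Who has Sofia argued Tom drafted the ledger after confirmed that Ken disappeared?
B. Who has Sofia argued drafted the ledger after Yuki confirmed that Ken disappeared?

B

In A, the wh-phrase is extracted from inside an adjunct island (introduced by "after"), which blocks movement.
In B, the extraction path crosses only that-complement boundaries, which are transparent.
So B is grammatical.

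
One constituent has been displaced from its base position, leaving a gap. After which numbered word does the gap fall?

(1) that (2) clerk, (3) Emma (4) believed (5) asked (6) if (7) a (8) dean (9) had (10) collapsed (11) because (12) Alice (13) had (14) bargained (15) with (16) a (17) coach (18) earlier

4

The displaced element is "that clerk" (word 2).
It is linked across 1 clause boundary (Ø).
It functions as the subject of "asked", so the gap sits immediately after word 4 ("believed").
Base order: Emma believed that that clerk asked if a dean had collapsed because Alice had bargained with a coach earlier.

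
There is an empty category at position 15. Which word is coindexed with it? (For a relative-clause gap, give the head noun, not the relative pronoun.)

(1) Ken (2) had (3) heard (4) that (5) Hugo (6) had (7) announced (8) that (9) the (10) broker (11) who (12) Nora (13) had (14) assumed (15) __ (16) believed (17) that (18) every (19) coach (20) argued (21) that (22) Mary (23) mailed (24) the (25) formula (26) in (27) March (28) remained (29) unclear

The gap at 15 is the subject of "believed", inside a relative clause.
The relative pronoun is "who" (word 11); it is bound by the head noun immediately before it.
Its filler is the head noun "broker", at word 10.

10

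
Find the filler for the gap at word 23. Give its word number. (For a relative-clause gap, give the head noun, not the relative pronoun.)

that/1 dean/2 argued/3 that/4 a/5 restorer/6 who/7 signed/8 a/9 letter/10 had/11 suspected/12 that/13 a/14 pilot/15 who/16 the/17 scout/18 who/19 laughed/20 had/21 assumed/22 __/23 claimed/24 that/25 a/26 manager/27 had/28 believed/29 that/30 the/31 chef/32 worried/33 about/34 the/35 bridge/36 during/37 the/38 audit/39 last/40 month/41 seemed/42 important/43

The gap at 23 is the subject of "claimed", inside a relative clause.
The relative pronoun is "who" (word 16); it is bound by the head noun immediately before it.
Its filler is the head noun "pilot", at word 15.

15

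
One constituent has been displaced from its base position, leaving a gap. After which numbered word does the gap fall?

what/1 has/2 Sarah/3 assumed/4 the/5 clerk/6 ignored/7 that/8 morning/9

The displaced element is "what" (word 1).
It is linked across 1 clause boundary (Ø).
It functions as the direct object of "ignored", so the gap sits immediately after word 7 ("ignored").
Base order: Sarah has assumed the clerk ignored what that morning.

7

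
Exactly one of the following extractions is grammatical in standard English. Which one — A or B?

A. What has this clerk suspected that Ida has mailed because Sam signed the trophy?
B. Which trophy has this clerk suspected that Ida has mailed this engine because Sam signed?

In B, the wh-phrase is extracted from inside an adjunct island (introduced by "because"), which blocks movement.
In A, the extraction path crosses only that-complement boundaries, which are transparent.
So A is grammatical.

A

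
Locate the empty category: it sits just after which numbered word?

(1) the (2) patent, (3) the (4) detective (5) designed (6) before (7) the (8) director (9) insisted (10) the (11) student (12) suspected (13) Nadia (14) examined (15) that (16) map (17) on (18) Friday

The displaced element is "the patent" (word 2).
It functions as the direct object of "designed", so the gap sits immediately after word 5 ("designed").
Base order: The detective designed the patent before the director insisted the student suspected Nadia examined that map on Friday.

5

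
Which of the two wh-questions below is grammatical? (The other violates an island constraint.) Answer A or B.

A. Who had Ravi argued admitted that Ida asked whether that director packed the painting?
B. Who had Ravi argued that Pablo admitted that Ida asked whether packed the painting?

In B, the wh-phrase is extracted from inside a wh-island (introduced by "whether"), which blocks movement.
In A, the extraction path crosses only that-complement boundaries, which are transparent.
So A is grammatical.

A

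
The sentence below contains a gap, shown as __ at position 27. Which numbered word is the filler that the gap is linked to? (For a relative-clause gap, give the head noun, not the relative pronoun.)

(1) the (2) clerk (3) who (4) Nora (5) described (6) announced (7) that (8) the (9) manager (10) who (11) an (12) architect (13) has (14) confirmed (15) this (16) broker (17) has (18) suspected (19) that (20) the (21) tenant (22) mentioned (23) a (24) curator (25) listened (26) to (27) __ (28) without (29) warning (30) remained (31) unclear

The gap at 27 is the prepositional object of "listened", inside a relative clause.
The relative pronoun is "who" (word 10); it is bound by the head noun immediately before it.
Its filler is the head noun "manager", at word 9.

9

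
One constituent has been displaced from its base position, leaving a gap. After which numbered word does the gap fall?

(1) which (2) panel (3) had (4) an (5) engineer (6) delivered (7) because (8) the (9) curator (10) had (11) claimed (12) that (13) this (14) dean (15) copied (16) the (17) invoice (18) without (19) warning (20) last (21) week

The displaced element is "which panel" (word 2).
It functions as the direct object of "delivered", so the gap sits immediately after word 6 ("delivered").
Base order: An engineer had delivered which panel because the curator had claimed that this dean copied the invoice without warning last week.

6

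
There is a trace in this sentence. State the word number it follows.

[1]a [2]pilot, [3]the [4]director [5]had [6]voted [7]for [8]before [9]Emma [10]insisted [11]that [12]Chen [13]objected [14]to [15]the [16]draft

The displaced element is "a pilot" (word 2).
It functions as the object of the preposition "for" of "voted", so the gap sits immediately after word 7 ("for").
Base order: The director had voted for a pilot before Emma insisted that Chen objected to the draft.

7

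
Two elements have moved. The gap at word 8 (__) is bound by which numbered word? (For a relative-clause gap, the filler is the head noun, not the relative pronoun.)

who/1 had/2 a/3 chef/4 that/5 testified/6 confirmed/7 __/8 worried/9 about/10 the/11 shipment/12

The marked gap is the subject of "worried".
Its filler is the fronted wh-phrase "who", at word 1.
(The other dependency links word 4 to a gap after word 5.)

1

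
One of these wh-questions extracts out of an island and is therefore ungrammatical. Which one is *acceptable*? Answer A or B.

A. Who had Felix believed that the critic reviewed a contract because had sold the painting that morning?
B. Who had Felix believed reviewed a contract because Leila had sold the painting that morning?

B

In A, the wh-phrase is extracted from inside an adjunct island (introduced by "because"), which blocks movement.
In B, the extraction path crosses only that-complement boundaries, which are transparent.
So B is grammatical.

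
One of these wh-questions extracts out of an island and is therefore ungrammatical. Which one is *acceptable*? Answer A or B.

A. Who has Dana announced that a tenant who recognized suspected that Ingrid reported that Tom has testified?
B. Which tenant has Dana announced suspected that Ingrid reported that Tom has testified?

B

In A, the wh-phrase is extracted from inside a complex-NP island (relative clause) (introduced by "who"), which blocks movement.
In B, the extraction path crosses only that-complement boundaries, which are transparent.
So B is grammatical.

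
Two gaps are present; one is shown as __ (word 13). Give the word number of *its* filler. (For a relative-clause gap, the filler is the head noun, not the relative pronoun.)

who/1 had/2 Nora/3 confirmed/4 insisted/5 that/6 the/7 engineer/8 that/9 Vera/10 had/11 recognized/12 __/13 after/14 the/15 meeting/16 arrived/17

8

The marked gap is inside the relative clause, the direct object of "recognized".
Its filler is the head noun "engineer" (via "that"), at word 8.
(The other dependency links word 1 to a gap after word 4.)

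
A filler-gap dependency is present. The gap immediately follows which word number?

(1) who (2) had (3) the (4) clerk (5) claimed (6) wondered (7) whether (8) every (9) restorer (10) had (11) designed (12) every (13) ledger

The displaced element is "who" (word 1).
It is linked across 1 clause boundary (Ø).
It functions as the subject of "wondered", so the gap sits immediately after word 5 ("claimed").
Base order: The clerk had claimed that who wondered whether every restorer had designed every ledger.

5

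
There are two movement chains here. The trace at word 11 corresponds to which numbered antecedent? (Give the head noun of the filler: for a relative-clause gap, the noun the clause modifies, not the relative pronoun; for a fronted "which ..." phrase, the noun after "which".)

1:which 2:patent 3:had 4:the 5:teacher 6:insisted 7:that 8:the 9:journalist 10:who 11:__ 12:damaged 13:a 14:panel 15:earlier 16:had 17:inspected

9

The marked gap is inside the relative clause, the subject of "damaged".
Its filler is the head noun "journalist" (via "who"), at word 9.
(The other dependency links word 2 to a gap after word 17.)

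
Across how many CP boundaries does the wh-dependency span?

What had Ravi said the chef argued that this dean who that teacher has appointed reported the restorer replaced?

3

"what" is extracted from the object of "replaced".
Boundaries crossed, outermost first: [Ø], [that], [Ø] — 3 in total.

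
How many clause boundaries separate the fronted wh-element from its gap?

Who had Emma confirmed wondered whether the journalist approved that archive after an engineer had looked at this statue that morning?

"who" is extracted from the subject of "wondered".
Boundaries crossed, outermost first: [Ø] — 1 in total.

1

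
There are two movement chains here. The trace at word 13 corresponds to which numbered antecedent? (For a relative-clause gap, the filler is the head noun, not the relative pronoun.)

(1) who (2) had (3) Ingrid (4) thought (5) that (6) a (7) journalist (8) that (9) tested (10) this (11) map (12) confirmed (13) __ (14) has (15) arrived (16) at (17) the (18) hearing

The marked gap is the subject of "arrived".
Its filler is the fronted wh-phrase "who", at word 1.
(The other dependency links word 7 to a gap after word 8.)

1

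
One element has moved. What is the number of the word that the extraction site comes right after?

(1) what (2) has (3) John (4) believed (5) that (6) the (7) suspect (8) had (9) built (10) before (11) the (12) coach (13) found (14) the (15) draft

9

The displaced element is "what" (word 1).
It is linked across 1 clause boundary (that).
It functions as the direct object of "built", so the gap sits immediately after word 9 ("built").
Base order: John has believed that the suspect had built what before the coach found the draft.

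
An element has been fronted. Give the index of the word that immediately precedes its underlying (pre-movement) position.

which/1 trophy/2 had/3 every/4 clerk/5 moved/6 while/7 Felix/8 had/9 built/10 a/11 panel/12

The displaced element is "which trophy" (word 2).
It functions as the direct object of "moved", so the gap sits immediately after word 6 ("moved").
Base order: Every clerk had moved which trophy while Felix had built a panel.

6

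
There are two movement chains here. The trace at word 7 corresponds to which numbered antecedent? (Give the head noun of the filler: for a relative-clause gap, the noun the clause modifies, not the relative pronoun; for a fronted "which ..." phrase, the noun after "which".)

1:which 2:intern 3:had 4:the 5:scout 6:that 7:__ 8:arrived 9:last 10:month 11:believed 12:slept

The marked gap is inside the relative clause, the subject of "arrived".
Its filler is the head noun "scout" (via "that"), at word 5.
(The other dependency links word 2 to a gap after word 11.)

5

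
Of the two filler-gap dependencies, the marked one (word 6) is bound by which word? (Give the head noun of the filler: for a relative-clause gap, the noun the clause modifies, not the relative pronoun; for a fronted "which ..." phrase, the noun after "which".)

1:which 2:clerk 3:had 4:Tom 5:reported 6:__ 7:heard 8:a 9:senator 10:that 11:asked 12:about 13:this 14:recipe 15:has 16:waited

The marked gap is the subject of "heard".
Its filler is the fronted wh-phrase "which clerk", at word 2.
(The other dependency links word 9 to a gap after word 10.)

2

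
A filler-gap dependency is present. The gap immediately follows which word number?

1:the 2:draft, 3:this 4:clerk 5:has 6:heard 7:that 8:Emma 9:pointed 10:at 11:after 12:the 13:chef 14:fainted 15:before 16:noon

The displaced element is "the draft" (word 2).
It is linked across 1 clause boundary (that).
It functions as the object of the preposition "at" of "pointed", so the gap sits immediately after word 10 ("at").
Base order: This clerk has heard that Emma pointed at the draft after the chef fainted before noon.

10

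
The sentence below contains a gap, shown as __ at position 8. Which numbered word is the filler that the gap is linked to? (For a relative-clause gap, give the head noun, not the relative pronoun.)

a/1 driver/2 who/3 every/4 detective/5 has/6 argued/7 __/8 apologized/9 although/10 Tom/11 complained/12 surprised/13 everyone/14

The gap at 8 is the subject of "apologized", inside a relative clause.
The relative pronoun is "who" (word 3); it is bound by the head noun immediately before it.
Its filler is the head noun "driver", at word 2.

2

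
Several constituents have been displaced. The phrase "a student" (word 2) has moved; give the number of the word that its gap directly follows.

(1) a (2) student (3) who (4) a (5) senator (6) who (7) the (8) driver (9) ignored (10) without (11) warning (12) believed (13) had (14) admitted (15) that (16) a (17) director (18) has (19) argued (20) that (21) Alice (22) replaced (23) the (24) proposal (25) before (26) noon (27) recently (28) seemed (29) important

12

The displaced element is "a student" (word 2).
It is linked across 1 clause boundary (Ø).
It functions as the subject of "admitted", so the gap sits immediately after word 12 ("believed").
Base order: A senator who the driver ignored without warning believed that a student had admitted that a director has argued that Alice replaced the proposal before noon recently.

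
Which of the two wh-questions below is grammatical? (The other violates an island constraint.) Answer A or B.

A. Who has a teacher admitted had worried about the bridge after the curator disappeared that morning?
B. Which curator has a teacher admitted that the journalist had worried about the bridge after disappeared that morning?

A

In B, the wh-phrase is extracted from inside an adjunct island (introduced by "after"), which blocks movement.
In A, the extraction path crosses only that-complement boundaries, which are transparent.
So A is grammatical.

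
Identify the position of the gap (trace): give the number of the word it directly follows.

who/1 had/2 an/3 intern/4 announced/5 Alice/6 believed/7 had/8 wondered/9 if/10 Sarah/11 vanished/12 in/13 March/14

7

The displaced element is "who" (word 1).
It is linked across 2 clause boundaries (Ø → Ø).
It functions as the subject of "wondered", so the gap sits immediately after word 7 ("believed").
Base order: An intern had announced Alice believed who had wondered if Sarah vanished in March.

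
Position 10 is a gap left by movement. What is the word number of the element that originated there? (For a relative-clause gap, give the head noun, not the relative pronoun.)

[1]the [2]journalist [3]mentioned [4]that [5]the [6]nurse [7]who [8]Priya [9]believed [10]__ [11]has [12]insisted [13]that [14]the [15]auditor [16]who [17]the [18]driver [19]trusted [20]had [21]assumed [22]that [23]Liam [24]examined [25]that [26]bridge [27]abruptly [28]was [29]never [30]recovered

6

The gap at 10 is the subject of "insisted", inside a relative clause.
The relative pronoun is "who" (word 7); it is bound by the head noun immediately before it.
Its filler is the head noun "nurse", at word 6.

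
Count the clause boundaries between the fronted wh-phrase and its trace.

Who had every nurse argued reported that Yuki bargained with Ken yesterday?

"who" is extracted from the subject of "reported".
Boundaries crossed, outermost first: [Ø] — 1 in total.

1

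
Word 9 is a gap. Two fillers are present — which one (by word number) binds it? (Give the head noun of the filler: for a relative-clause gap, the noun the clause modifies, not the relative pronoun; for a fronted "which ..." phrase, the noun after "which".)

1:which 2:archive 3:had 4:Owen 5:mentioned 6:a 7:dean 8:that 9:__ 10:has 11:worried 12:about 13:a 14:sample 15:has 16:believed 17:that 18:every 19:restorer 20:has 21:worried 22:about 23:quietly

7

The marked gap is inside the relative clause, the subject of "worried".
Its filler is the head noun "dean" (via "that"), at word 7.
(The other dependency links word 2 to a gap after word 22.)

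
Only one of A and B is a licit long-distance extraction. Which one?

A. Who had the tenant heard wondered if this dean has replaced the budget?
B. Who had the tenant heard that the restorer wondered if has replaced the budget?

A

In B, the wh-phrase is extracted from inside a wh-island (introduced by "if"), which blocks movement.
In A, the extraction path crosses only that-complement boundaries, which are transparent.
So A is grammatical.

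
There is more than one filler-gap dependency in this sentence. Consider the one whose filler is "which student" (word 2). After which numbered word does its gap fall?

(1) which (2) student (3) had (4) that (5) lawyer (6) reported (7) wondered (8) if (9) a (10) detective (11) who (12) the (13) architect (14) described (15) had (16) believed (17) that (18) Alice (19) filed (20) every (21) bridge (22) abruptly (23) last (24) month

The displaced element is "which student" (word 2).
It is linked across 1 clause boundary (Ø).
It functions as the subject of "wondered", so the gap sits immediately after word 6 ("reported").
Base order: That lawyer had reported that which student wondered if a detective who the architect described had believed that Alice filed every bridge abruptly last month.

6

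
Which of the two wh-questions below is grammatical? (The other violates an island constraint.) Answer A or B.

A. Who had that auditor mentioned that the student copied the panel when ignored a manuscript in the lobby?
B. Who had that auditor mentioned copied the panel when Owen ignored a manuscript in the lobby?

In A, the wh-phrase is extracted from inside an adjunct island (introduced by "when"), which blocks movement.
In B, the extraction path crosses only that-complement boundaries, which are transparent.
So B is grammatical.

B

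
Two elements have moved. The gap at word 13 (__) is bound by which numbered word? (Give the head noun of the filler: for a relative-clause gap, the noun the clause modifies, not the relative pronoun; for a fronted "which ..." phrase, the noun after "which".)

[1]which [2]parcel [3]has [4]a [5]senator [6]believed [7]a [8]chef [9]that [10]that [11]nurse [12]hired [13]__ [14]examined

The marked gap is inside the relative clause, the direct object of "hired".
Its filler is the head noun "chef" (via "that"), at word 8.
(The other dependency links word 2 to a gap after word 14.)

8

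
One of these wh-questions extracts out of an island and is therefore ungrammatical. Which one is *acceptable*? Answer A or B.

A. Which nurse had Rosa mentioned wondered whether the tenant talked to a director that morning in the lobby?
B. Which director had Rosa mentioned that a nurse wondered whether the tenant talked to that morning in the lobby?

In B, the wh-phrase is extracted from inside a wh-island (introduced by "whether"), which blocks movement.
In A, the extraction path crosses only that-complement boundaries, which are transparent.
So A is grammatical.

A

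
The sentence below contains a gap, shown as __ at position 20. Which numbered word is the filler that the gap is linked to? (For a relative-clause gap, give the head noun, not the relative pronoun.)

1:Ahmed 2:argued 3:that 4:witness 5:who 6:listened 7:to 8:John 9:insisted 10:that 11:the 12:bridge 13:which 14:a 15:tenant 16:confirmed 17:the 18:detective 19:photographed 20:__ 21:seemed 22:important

The gap at 20 is the object of "photographed", inside a relative clause.
The relative pronoun is "which" (word 13); it is bound by the head noun immediately before it.
Its filler is the head noun "bridge", at word 12.

12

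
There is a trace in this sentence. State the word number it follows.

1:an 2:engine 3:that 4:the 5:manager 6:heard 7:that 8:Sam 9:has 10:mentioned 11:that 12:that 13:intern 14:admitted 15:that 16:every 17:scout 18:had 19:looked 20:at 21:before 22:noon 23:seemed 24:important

The displaced element is "an engine" (word 2).
It is linked across 3 clause boundaries (that → that → that).
It functions as the object of the preposition "at" of "looked", so the gap sits immediately after word 20 ("at").
Base order: The manager heard that Sam has mentioned that that intern admitted that every scout had looked at an engine before noon.

20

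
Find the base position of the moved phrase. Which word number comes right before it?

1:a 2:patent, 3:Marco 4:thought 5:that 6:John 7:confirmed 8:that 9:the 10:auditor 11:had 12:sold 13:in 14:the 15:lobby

12

The displaced element is "a patent" (word 2).
It is linked across 2 clause boundaries (that → that).
It functions as the direct object of "sold", so the gap sits immediately after word 12 ("sold").
Base order: Marco thought that John confirmed that the auditor had sold a patent in the lobby.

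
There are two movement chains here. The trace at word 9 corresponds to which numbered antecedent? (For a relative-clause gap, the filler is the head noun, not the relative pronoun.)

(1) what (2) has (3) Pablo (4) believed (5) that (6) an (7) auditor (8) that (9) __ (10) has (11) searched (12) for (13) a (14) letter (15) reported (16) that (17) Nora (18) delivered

The marked gap is inside the relative clause, the subject of "searched".
Its filler is the head noun "auditor" (via "that"), at word 7.
(The other dependency links word 1 to a gap after word 18.)

7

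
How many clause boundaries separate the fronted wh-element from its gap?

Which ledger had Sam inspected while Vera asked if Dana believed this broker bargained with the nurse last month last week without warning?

"which ledger" originates inside the matrix clause — no clause boundary is crossed.

0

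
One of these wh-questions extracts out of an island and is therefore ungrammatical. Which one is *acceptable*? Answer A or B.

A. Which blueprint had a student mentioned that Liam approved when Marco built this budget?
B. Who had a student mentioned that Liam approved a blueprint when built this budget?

A

In B, the wh-phrase is extracted from inside an adjunct island (introduced by "when"), which blocks movement.
In A, the extraction path crosses only that-complement boundaries, which are transparent.
So A is grammatical.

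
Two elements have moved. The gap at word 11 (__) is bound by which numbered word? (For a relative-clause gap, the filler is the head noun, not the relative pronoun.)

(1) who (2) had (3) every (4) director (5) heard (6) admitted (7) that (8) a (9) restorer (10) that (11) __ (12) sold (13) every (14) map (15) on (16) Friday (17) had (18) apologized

9

The marked gap is inside the relative clause, the subject of "sold".
Its filler is the head noun "restorer" (via "that"), at word 9.
(The other dependency links word 1 to a gap after word 5.)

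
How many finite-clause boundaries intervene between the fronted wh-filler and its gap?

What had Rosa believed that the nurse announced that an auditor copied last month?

"what" is extracted from the object of "copied".
Boundaries crossed, outermost first: [that], [that] — 2 in total.

2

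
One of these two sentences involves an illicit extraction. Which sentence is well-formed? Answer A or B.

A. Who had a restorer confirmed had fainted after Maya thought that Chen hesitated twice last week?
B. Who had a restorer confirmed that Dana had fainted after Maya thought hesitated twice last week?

A

In B, the wh-phrase is extracted from inside an adjunct island (introduced by "after"), which blocks movement.
In A, the extraction path crosses only that-complement boundaries, which are transparent.
So A is grammatical.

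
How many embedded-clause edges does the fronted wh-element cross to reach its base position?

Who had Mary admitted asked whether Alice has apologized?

1

"who" is extracted from the subject of "asked".
Boundaries crossed, outermost first: [Ø] — 1 in total.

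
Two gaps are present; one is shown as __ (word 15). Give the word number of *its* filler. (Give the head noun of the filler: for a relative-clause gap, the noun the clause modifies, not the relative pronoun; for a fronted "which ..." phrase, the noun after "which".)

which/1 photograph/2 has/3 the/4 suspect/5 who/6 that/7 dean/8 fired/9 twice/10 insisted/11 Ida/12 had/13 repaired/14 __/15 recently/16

2

The marked gap is the direct object of "repaired".
Its filler is the fronted wh-phrase "which photograph", at word 2.
(The other dependency links word 5 to a gap after word 9.)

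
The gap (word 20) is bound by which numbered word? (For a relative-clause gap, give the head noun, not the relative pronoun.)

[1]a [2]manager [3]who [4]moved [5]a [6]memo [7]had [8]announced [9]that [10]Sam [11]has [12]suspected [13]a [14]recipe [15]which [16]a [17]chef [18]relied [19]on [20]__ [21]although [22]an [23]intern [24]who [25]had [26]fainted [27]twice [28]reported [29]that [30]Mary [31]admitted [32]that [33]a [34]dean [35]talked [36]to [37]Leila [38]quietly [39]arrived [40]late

14

The gap at 20 is the prepositional object of "relied", inside a relative clause.
The relative pronoun is "which" (word 15); it is bound by the head noun immediately before it.
Its filler is the head noun "recipe", at word 14.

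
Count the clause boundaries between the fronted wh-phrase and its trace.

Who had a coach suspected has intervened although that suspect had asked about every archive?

1

"who" is extracted from the subject of "intervened".
Boundaries crossed, outermost first: [Ø] — 1 in total.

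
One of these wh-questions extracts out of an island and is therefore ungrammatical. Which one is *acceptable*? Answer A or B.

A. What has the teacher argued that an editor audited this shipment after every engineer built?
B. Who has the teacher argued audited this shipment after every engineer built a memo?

In A, the wh-phrase is extracted from inside an adjunct island (introduced by "after"), which blocks movement.
In B, the extraction path crosses only that-complement boundaries, which are transparent.
So B is grammatical.

B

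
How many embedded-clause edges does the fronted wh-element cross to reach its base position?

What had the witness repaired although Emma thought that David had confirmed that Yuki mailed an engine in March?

"what" originates inside the matrix clause — no clause boundary is crossed.

0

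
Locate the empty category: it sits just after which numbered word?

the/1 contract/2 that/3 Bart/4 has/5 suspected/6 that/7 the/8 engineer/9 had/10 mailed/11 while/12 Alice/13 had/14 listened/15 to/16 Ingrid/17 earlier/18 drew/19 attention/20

The displaced element is "the contract" (word 2).
It is linked across 1 clause boundary (that).
It functions as the direct object of "mailed", so the gap sits immediately after word 11 ("mailed").
Base order: Bart has suspected that the engineer had mailed the contract while Alice had listened to Ingrid earlier.

11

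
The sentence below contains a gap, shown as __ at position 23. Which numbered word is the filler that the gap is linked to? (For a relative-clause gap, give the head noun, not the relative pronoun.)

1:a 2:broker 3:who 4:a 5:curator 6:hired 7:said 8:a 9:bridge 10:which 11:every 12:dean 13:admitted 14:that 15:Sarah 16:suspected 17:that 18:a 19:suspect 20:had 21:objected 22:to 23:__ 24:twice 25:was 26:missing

9

The gap at 23 is the prepositional object of "objected", inside a relative clause.
The relative pronoun is "which" (word 10); it is bound by the head noun immediately before it.
Its filler is the head noun "bridge", at word 9.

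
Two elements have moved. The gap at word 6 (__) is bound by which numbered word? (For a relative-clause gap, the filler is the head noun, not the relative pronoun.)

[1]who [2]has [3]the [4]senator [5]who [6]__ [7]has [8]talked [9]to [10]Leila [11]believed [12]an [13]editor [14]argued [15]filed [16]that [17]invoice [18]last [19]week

4

The marked gap is inside the relative clause, the subject of "talked".
Its filler is the head noun "senator" (via "who"), at word 4.
(The other dependency links word 1 to a gap after word 14.)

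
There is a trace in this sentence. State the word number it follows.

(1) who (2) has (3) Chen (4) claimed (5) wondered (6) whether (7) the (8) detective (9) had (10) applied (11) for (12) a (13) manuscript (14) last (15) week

The displaced element is "who" (word 1).
It is linked across 1 clause boundary (Ø).
It functions as the subject of "wondered", so the gap sits immediately after word 4 ("claimed").
Base order: Chen has claimed that who wondered whether the detective had applied for a manuscript last week.

4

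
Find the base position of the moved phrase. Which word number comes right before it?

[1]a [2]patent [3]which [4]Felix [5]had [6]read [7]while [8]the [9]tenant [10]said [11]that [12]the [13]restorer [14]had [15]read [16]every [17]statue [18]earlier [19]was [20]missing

The displaced element is "a patent" (word 2).
It functions as the direct object of "read", so the gap sits immediately after word 6 ("read").
Base order: Felix had read a patent while the tenant said that the restorer had read every statue earlier.

6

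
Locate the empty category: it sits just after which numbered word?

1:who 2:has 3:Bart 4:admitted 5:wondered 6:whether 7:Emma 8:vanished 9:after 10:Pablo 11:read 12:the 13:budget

4

The displaced element is "who" (word 1).
It is linked across 1 clause boundary (Ø).
It functions as the subject of "wondered", so the gap sits immediately after word 4 ("admitted").
Base order: Bart has admitted that who wondered whether Emma vanished after Pablo read the budget.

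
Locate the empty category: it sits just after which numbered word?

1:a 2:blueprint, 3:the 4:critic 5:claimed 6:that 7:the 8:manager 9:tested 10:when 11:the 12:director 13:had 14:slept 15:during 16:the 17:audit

9

The displaced element is "a blueprint" (word 2).
It is linked across 1 clause boundary (that).
It functions as the direct object of "tested", so the gap sits immediately after word 9 ("tested").
Base order: The critic claimed that the manager tested a blueprint when the director had slept during the audit.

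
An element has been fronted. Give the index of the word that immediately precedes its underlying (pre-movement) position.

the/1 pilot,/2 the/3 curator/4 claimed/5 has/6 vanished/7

The displaced element is "the pilot" (word 2).
It is linked across 1 clause boundary (Ø).
It functions as the subject of "vanished", so the gap sits immediately after word 5 ("claimed").
Base order: The curator claimed that the pilot has vanished.

5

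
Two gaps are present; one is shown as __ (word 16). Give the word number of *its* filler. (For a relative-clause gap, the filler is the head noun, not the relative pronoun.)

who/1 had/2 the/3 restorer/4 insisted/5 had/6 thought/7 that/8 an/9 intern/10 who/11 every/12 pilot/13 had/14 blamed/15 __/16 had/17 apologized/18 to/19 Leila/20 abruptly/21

The marked gap is inside the relative clause, the direct object of "blamed".
Its filler is the head noun "intern" (via "who"), at word 10.
(The other dependency links word 1 to a gap after word 5.)

10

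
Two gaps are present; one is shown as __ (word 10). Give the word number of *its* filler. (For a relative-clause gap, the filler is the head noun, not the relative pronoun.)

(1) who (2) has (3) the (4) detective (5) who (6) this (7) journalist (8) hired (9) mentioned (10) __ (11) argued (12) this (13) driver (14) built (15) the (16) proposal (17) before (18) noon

1

The marked gap is the subject of "argued".
Its filler is the fronted wh-phrase "who", at word 1.
(The other dependency links word 4 to a gap after word 8.)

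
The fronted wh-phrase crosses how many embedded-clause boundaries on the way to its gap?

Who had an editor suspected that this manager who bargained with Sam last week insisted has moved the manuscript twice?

2

"who" is extracted from the subject of "moved".
Boundaries crossed, outermost first: [that], [Ø] — 2 in total.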